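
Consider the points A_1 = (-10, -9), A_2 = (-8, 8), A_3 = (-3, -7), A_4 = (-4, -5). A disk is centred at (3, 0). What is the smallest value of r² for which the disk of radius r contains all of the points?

The required radius is the distance from (3, 0) to the farthest point.
Squared distances: 250, 185, 85, 74.
Maximum is 250, attained at A_1.

250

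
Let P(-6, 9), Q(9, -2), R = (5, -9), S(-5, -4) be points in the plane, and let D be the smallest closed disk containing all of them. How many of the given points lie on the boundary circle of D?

2

By Welzl's lemma the MEC is supported by two points (diametrically opposite) or three points (on a circumcircle).
The farthest pair is P–R with squared distance 445. The circle on this segment as diameter has centre (-0.5, 0) and r² = 445/4 = 111.25.
Check Q: distance² to centre = 94.25 ≤ 111.25, so it lies inside.
All remaining points lie in this disk, and no smaller disk contains both endpoints, so this is the minimum enclosing circle.
The points at distance exactly r from the centre are P, R — 2 points.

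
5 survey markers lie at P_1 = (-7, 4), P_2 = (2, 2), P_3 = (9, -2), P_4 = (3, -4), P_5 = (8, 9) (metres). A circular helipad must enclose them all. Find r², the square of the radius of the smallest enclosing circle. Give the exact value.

By Welzl's lemma the MEC is supported by two points (diametrically opposite) or three points (on a circumcircle).
The minimum enclosing circle is determined by three boundary points: P_1, P_3, P_5.
Their circumcentre is (29/17, 49/17) with r² = 22265/289.
The farthest remaining point P_4 is at distance² 14173/289 ≤ 22265/289.

22265/289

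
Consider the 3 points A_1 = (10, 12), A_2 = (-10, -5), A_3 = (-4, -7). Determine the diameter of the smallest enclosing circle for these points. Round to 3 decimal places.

26.249

Side lengths²: A_1A_2² = 689, A_1A_3² = 557, A_2A_3² = 40.
Since A_1A_2² = 689 ≥ 557 + 40 = 597, the angle opposite A_1A_2 is not acute, so the smallest enclosing circle has A_1A_2 as diameter.
Centre = midpoint of A_1A_2 = (0, 3.5), r² = 689/4 = 172.25.
Diameter = 2r = 2√(172.25) ≈ 26.249.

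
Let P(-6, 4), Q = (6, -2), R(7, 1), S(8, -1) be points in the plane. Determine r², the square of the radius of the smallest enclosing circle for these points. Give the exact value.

55.25

A smallest enclosing disk is always determined by at most three of the input points on its boundary.
The farthest pair is P–S with squared distance 221. The circle on this segment as diameter has centre (1, 1.5) and r² = 221/4 = 55.25.
Check Q: distance² to centre = 37.25 ≤ 55.25, so it lies inside.
All remaining points lie in this disk, and no smaller disk contains both endpoints, so this is the minimum enclosing circle.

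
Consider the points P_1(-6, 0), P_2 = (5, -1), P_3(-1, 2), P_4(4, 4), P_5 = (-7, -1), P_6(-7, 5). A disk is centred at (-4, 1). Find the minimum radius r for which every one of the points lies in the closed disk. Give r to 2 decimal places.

9.22

The required radius is the distance from (-4, 1) to the farthest point.
Squared distances: 5, 85, 10, 73, 13, 25.
Maximum is 85, attained at P_2.
r = √85 ≈ 9.22.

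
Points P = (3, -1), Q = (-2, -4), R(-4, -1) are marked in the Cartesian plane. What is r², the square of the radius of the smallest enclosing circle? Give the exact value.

12.25

Side lengths²: PQ² = 34, PR² = 49, QR² = 13.
Since PR² = 49 ≥ 34 + 13 = 47, the angle opposite PR is not acute, so the smallest enclosing circle has PR as diameter.
Centre = midpoint of PR = (-0.5, -1), r² = 49/4 = 12.25.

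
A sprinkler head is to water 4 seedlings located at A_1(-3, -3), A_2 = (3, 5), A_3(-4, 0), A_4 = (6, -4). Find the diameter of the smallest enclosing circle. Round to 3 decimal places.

A smallest enclosing disk is always determined by at most three of the input points on its boundary.
The minimum enclosing circle is determined by three boundary points: A_2, A_3, A_4.
Their circumcentre is (21/13, -6/13) with r² = 5365/169.
The farthest remaining point A_1 is at distance² 4689/169 ≤ 5365/169.
Diameter = 2r = 2√(5365/169) ≈ 11.269.

11.269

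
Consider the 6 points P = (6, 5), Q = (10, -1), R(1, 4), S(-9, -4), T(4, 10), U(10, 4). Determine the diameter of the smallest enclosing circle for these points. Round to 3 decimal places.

The minimum enclosing circle of a finite set is fixed by two of the points (as a diameter) or three (as a circumcircle).
The minimum enclosing circle is determined by three boundary points: S, T, U.
Their circumcentre is (19/54, 19/54) with r² = 155125/1458.
The farthest remaining point Q is at distance² 138385/1458 ≤ 155125/1458.
Diameter = 2r = 2√(155125/1458) ≈ 20.630.

20.630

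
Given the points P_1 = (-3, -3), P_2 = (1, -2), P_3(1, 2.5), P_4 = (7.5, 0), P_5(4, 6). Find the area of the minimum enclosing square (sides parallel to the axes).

The bounding box has width 10.5 and height 9.
An axis-aligned square enclosing the set must have side ≥ max(width, height).
So the minimum side is max(10.5, 9) = 10.5.
Area = 10.5² = 110.25.

110.25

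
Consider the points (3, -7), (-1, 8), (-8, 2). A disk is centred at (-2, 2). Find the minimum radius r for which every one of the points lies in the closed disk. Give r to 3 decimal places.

10.296

The required radius is the distance from (-2, 2) to the farthest point.
Squared distances: 106, 37, 36.
Maximum is 106, attained at (3, -7).
r = √106 ≈ 10.296.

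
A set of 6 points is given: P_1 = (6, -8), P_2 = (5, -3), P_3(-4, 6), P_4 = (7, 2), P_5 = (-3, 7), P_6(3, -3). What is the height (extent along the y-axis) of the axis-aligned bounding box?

15

max y = 7, min y = -8, so height = 15.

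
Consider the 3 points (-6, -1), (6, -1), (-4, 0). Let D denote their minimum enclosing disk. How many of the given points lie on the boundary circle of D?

Call the three points A, B, C in the order given.
Side lengths²: AB² = 144, AC² = 5, BC² = 101.
Since AB² = 144 ≥ 101 + 5 = 106, the angle opposite AB is not acute, so the smallest enclosing circle has AB as diameter.
Centre = midpoint of AB = (0, -1), r² = 144/4 = 36.
The points at distance exactly r from the centre are (-6, -1), (6, -1) — 2 points.

2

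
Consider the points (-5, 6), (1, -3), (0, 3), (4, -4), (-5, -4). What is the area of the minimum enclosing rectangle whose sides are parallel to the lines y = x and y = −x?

In coordinates u = x + y, v = x − y the rectangle is axis-aligned; the map (x,y)→(u,v) scales areas by 2.
u-values: 1, -2, 3, 0, -9; range = 3 − (-9) = 12.
v-values: -11, 4, -3, 8, -1; range = 8 − (-11) = 19.
Area = (12 × 19) / 2 = 114.

114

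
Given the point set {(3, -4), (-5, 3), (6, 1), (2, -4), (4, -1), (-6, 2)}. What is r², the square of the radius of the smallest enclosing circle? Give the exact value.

The minimum enclosing circle is determined by three boundary points: (3, -4), (6, 1), (-6, 2).
Their circumcentre is (-1/42, 17/14) with r² = 32045/882.
The farthest remaining point (2, -4) is at distance² 27593/882 ≤ 32045/882.

32045/882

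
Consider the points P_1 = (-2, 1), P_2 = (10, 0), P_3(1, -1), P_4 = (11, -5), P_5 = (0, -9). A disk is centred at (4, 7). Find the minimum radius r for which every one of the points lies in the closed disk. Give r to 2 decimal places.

16.49

The required radius is the distance from (4, 7) to the farthest point.
Squared distances: 72, 85, 73, 193, 272.
Maximum is 272, attained at P_5.
r = √272 ≈ 16.49.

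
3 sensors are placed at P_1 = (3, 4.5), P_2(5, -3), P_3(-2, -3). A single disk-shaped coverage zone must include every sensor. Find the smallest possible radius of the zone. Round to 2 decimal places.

Side lengths²: P_1P_2² = 60.25, P_1P_3² = 81.25, P_2P_3² = 49.
Since P_1P_3² = 81.25 < 60.25 + 49 = 109.25, the triangle is acute, so the smallest enclosing circle is the circumcircle.
Circumcentre = (1.5, 1/12), r² = 3133/144.
r = √(3133/144) ≈ 4.66.

4.66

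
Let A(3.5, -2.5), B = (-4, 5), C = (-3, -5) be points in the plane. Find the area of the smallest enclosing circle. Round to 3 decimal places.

Side lengths²: AB² = 112.5, AC² = 48.5, BC² = 101.
Since AB² = 112.5 < 101 + 48.5 = 149.5, the triangle is acute, so the smallest enclosing circle is the circumcircle.
Circumcentre = (-23/18, 2/9), r² = 9797/324.
Area = π·r² = π·9797/324 ≈ 94.994.

94.994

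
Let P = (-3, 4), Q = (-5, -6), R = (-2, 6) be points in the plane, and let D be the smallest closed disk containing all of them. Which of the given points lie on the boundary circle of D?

Side lengths²: PQ² = 104, PR² = 5, QR² = 153.
Since QR² = 153 ≥ 104 + 5 = 109, the angle opposite QR is not acute, so the smallest enclosing circle has QR as diameter.
Centre = midpoint of QR = (-3.5, 0), r² = 153/4 = 38.25.
The points at distance exactly r from the centre are Q, R — 2 points.

Q, R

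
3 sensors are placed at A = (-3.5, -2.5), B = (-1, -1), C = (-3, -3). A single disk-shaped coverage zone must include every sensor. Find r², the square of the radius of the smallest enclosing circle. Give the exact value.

2.125

Side lengths²: AB² = 8.5, AC² = 0.5, BC² = 8.
Since AB² = 8.5 ≥ 8 + 0.5 = 8.5, the angle opposite AB is not acute, so the smallest enclosing circle has AB as diameter.
Centre = midpoint of AB = (-2.25, -1.75), r² = 8.5/4 = 2.125.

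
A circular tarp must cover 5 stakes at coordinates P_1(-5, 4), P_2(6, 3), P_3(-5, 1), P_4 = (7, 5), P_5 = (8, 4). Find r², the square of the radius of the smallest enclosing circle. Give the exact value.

The minimum enclosing circle of a finite set is fixed by two of the points (as a diameter) or three (as a circumcircle).
The farthest pair is P_3–P_5 with squared distance 178. The circle on this segment as diameter has centre (1.5, 2.5) and r² = 178/4 = 44.5.
Check P_1: distance² to centre = 44.5 ≤ 44.5, so it lies inside.
All remaining points lie in this disk, and no smaller disk contains both endpoints, so this is the minimum enclosing circle.

44.5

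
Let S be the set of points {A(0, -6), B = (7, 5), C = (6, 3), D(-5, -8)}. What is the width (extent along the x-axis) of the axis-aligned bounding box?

12

max x = 7, min x = -5, so width = 12.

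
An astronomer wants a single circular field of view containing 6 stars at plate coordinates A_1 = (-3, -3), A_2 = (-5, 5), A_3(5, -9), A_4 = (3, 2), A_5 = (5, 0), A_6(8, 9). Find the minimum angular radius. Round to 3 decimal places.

9.618

The minimum enclosing circle is determined by three boundary points: A_2, A_3, A_6.
Their circumcentre is (3.5, 0.5) with r² = 92.5.
The farthest remaining point A_1 is at distance² 54.5 ≤ 92.5.
r = √(92.5) ≈ 9.618.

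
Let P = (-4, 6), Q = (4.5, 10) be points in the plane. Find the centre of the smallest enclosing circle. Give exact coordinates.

(0.25, 8)

The smallest circle enclosing two points has them as diameter endpoints.
Centre = midpoint = (0.25, 8); r² = |PQ|²/4 = 88.25/4 = 22.0625.
Centre = (0.25, 8).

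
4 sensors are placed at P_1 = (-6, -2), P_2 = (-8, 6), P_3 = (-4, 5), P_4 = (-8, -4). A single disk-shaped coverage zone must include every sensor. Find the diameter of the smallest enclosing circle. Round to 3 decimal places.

10.152

The minimum enclosing circle of a finite set is fixed by two of the points (as a diameter) or three (as a circumcircle).
The minimum enclosing circle is determined by three boundary points: P_2, P_3, P_4.
Their circumcentre is (-7.125, 1) with r² = 25.765625.
The farthest remaining point P_1 is at distance² 10.265625 ≤ 25.765625.
Diameter = 2r = 2√(25.765625) ≈ 10.152.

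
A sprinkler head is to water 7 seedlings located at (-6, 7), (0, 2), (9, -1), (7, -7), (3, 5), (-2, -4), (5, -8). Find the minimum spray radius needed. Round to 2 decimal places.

9.55

By Welzl's lemma the MEC is supported by two points (diametrically opposite) or three points (on a circumcircle).
The farthest pair is (-6, 7)–(7, -7) with squared distance 365. The circle on this segment as diameter has centre (0.5, 0) and r² = 365/4 = 91.25.
Check (0, 2): distance² to centre = 4.25 ≤ 91.25, so it lies inside.
All remaining points lie in this disk, and no smaller disk contains both endpoints, so this is the minimum enclosing circle.
r = √(91.25) ≈ 9.55.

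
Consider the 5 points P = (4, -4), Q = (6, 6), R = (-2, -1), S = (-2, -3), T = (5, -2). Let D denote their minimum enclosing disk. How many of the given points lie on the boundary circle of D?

2

A smallest enclosing disk is always determined by at most three of the input points on its boundary.
The farthest pair is Q–S with squared distance 145. The circle on this segment as diameter has centre (2, 1.5) and r² = 145/4 = 36.25.
Check P: distance² to centre = 34.25 ≤ 36.25, so it lies inside.
All remaining points lie in this disk, and no smaller disk contains both endpoints, so this is the minimum enclosing circle.
The points at distance exactly r from the centre are Q, S — 2 points.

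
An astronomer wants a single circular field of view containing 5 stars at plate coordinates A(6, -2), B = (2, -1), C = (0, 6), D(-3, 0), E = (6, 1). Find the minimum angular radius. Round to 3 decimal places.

The minimum enclosing circle is determined by three boundary points: A, C, D.
Their circumcentre is (2, 1.25) with r² = 26.5625.
The farthest remaining point E is at distance² 16.0625 ≤ 26.5625.
r = √(26.5625) ≈ 5.154.

5.154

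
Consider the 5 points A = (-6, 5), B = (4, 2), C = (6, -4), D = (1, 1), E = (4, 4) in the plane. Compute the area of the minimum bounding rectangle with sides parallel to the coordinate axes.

108

x ranges over [-6, 6], width 12.
y ranges over [-4, 5], height 9.
Area = 12 × 9 = 108.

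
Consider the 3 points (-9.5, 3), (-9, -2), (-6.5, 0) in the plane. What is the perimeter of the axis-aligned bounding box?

16

Width = max x − min x = -6.5 − (-9.5) = 3.
Height = max y − min y = 3 − (-2) = 5.
Perimeter = 2(3 + 5) = 16.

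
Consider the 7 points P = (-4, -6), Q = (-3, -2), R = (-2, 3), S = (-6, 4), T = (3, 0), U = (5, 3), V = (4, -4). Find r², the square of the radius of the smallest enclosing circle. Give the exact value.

793/18

The minimum enclosing circle is determined by three boundary points: P, S, U.
Their circumcentre is (-5/6, -1/6) with r² = 793/18.
The farthest remaining point V is at distance² 685/18 ≤ 793/18.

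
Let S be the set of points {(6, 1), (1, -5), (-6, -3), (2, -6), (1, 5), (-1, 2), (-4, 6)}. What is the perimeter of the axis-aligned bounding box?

Width = max x − min x = 6 − (-6) = 12.
Height = max y − min y = 6 − (-6) = 12.
Perimeter = 2(12 + 12) = 48.

48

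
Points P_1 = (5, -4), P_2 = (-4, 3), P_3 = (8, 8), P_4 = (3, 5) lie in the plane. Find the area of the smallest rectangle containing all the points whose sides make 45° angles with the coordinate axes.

In coordinates u = x + y, v = x − y the rectangle is axis-aligned; the map (x,y)→(u,v) scales areas by 2.
u-values: 1, -1, 16, 8; range = 16 − (-1) = 17.
v-values: 9, -7, 0, -2; range = 9 − (-7) = 16.
Area = (17 × 16) / 2 = 136.

136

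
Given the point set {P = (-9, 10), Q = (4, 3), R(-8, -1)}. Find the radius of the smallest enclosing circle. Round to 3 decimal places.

7.584

Side lengths²: PQ² = 218, PR² = 122, QR² = 160.
Since PQ² = 218 < 160 + 122 = 282, the triangle is acute, so the smallest enclosing circle is the circumcircle.
Circumcentre = (-113/34, 169/34), r² = 33245/578.
r = √(33245/578) ≈ 7.584.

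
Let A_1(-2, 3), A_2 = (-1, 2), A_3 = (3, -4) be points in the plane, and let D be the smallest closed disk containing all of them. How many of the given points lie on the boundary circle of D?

Side lengths²: A_1A_2² = 2, A_1A_3² = 74, A_2A_3² = 52.
Since A_1A_3² = 74 ≥ 52 + 2 = 54, the angle opposite A_1A_3 is not acute, so the smallest enclosing circle has A_1A_3 as diameter.
Centre = midpoint of A_1A_3 = (0.5, -0.5), r² = 74/4 = 18.5.
The points at distance exactly r from the centre are A_1, A_3 — 2 points.

2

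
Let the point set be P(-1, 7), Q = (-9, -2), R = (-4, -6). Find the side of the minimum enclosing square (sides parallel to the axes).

The bounding box has width 8 and height 13.
An axis-aligned square enclosing the set must have side ≥ max(width, height).
So the minimum side is max(8, 13) = 13.

13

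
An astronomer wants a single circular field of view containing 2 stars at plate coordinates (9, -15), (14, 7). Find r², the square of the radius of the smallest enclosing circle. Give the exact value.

127.25

The smallest circle enclosing two points has them as diameter endpoints.
Centre = midpoint = (11.5, -4); r² = |(9, -15)−(14, 7)|²/4 = 509/4 = 127.25.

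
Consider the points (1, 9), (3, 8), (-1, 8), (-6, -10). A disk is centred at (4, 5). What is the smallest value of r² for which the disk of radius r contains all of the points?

325

The required radius is the distance from (4, 5) to the farthest point.
Squared distances: 25, 10, 34, 325.
Maximum is 325, attained at (-6, -10).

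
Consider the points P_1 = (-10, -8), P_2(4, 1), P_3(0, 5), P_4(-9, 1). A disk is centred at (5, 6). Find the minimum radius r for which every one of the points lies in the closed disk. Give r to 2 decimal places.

20.52

The required radius is the distance from (5, 6) to the farthest point.
Squared distances: 421, 26, 26, 221.
Maximum is 421, attained at P_1.
r = √421 ≈ 20.52.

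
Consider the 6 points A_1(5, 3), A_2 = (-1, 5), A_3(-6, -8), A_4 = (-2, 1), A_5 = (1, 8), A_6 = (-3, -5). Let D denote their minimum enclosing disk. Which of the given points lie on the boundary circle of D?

A_3, A_5

By Welzl's lemma the MEC is supported by two points (diametrically opposite) or three points (on a circumcircle).
The farthest pair is A_3–A_5 with squared distance 305. The circle on this segment as diameter has centre (-2.5, 0) and r² = 305/4 = 76.25.
Check A_1: distance² to centre = 65.25 ≤ 76.25, so it lies inside.
All remaining points lie in this disk, and no smaller disk contains both endpoints, so this is the minimum enclosing circle.
The points at distance exactly r from the centre are A_3, A_5 — 2 points.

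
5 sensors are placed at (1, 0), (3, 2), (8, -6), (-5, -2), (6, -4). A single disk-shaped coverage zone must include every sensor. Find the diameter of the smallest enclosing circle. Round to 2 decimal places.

By Welzl's lemma the MEC is supported by two points (diametrically opposite) or three points (on a circumcircle).
The farthest pair is (8, -6)–(-5, -2) with squared distance 185. The circle on this segment as diameter has centre (1.5, -4) and r² = 185/4 = 46.25.
Check (1, 0): distance² to centre = 16.25 ≤ 46.25, so it lies inside.
All remaining points lie in this disk, and no smaller disk contains both endpoints, so this is the minimum enclosing circle.
Diameter = 2r = 2√(46.25) ≈ 13.60.

13.60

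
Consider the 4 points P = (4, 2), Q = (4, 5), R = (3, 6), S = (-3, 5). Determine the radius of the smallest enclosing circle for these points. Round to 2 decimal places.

3.81

The minimum enclosing circle of a finite set is fixed by two of the points (as a diameter) or three (as a circumcircle).
The farthest pair is P–S with squared distance 58. The circle on this segment as diameter has centre (0.5, 3.5) and r² = 58/4 = 14.5.
Check Q: distance² to centre = 14.5 ≤ 14.5, so it lies inside.
All remaining points lie in this disk, and no smaller disk contains both endpoints, so this is the minimum enclosing circle.
r = √(14.5) ≈ 3.81.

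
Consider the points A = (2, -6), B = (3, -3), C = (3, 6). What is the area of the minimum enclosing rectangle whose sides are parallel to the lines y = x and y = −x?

71.5

In coordinates u = x + y, v = x − y the rectangle is axis-aligned; the map (x,y)→(u,v) scales areas by 2.
u-values: -4, 0, 9; range = 9 − (-4) = 13.
v-values: 8, 6, -3; range = 8 − (-3) = 11.
Area = (13 × 11) / 2 = 71.5.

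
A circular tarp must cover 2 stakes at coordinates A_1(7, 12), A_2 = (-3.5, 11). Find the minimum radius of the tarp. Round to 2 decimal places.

5.27

The smallest circle enclosing two points has them as diameter endpoints.
Centre = midpoint = (1.75, 11.5); r² = |A_1A_2|²/4 = 111.25/4 = 27.8125.
r = √(27.8125) ≈ 5.27.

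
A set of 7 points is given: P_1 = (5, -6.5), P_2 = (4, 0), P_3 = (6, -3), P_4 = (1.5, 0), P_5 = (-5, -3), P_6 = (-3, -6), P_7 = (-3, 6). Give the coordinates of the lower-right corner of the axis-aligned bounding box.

x-range [-5, 6], y-range [-6.5, 6].
The lower-right corner is (6, -6.5).

(6, -6.5)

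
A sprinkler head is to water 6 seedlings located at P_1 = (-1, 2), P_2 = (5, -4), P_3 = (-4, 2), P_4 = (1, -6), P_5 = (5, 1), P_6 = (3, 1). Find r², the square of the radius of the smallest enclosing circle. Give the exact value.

The farthest pair is P_2–P_3 with squared distance 117. The circle on this segment as diameter has centre (0.5, -1) and r² = 117/4 = 29.25.
Check P_1: distance² to centre = 11.25 ≤ 29.25, so it lies inside.
All remaining points lie in this disk, and no smaller disk contains both endpoints, so this is the minimum enclosing circle.

29.25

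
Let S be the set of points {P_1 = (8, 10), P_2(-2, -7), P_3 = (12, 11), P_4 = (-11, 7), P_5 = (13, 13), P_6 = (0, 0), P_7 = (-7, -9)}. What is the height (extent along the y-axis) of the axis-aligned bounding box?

22

max y = 13, min y = -9, so height = 22.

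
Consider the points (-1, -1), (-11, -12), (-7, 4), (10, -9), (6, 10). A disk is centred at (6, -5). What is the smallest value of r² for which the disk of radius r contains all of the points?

The required radius is the distance from (6, -5) to the farthest point.
Squared distances: 65, 338, 250, 32, 225.
Maximum is 338, attained at (-11, -12).

338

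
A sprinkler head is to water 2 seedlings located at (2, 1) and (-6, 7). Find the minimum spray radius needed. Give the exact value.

The smallest circle enclosing two points has them as diameter endpoints.
Centre = midpoint = (-2, 4); r² = |(2, 1)−(-6, 7)|²/4 = 100/4 = 25.
r = √25 = 5.

5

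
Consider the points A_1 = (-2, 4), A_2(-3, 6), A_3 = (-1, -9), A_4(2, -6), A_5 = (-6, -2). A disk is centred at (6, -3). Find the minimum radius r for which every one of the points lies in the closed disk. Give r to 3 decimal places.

12.728

The required radius is the distance from (6, -3) to the farthest point.
Squared distances: 113, 162, 85, 25, 145.
Maximum is 162, attained at A_2.
r = √162 ≈ 12.728.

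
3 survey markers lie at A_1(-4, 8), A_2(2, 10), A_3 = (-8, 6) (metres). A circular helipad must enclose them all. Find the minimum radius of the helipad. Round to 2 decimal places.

5.39

Side lengths²: A_1A_2² = 40, A_1A_3² = 20, A_2A_3² = 116.
Since A_2A_3² = 116 ≥ 40 + 20 = 60, the angle opposite A_2A_3 is not acute, so the smallest enclosing circle has A_2A_3 as diameter.
Centre = midpoint of A_2A_3 = (-3, 8), r² = 116/4 = 29.
r = √29 ≈ 5.39.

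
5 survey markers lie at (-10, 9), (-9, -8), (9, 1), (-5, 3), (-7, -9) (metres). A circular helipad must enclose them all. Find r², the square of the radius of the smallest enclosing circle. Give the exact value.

12325/98

The minimum enclosing circle of a finite set is fixed by two of the points (as a diameter) or three (as a circumcircle).
The minimum enclosing circle is determined by three boundary points: (-10, 9), (-9, -8), (9, 1).
Their circumcentre is (-31/14, 13/14) with r² = 12325/98.
The farthest remaining point (-7, -9) is at distance² 11905/98 ≤ 12325/98.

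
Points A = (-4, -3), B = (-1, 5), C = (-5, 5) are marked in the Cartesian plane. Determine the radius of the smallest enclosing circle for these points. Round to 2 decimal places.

4.31

Side lengths²: AB² = 73, AC² = 65, BC² = 16.
Since AB² = 73 < 65 + 16 = 81, the triangle is acute, so the smallest enclosing circle is the circumcircle.
Circumcentre = (-3, 1.1875), r² = 18.53515625.
r = √(18.53515625) ≈ 4.31.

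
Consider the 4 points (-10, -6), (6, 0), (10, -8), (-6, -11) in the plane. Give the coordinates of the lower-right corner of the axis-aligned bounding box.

x-range [-10, 10], y-range [-11, 0].
The lower-right corner is (10, -11).

(10, -11)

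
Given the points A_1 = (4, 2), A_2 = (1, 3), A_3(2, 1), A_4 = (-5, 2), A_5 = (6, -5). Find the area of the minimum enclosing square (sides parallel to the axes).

121

The bounding box has width 11 and height 8.
An axis-aligned square enclosing the set must have side ≥ max(width, height).
So the minimum side is max(11, 8) = 11.
Area = 11² = 121.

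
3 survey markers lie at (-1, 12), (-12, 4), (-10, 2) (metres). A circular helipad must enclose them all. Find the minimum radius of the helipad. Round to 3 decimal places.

6.810

Call the three points A, B, C in the order given.
Side lengths²: AB² = 185, AC² = 181, BC² = 8.
Since AB² = 185 < 181 + 8 = 189, the triangle is acute, so the smallest enclosing circle is the circumcircle.
Circumcentre = (-239/38, 293/38), r² = 33485/722.
r = √(33485/722) ≈ 6.810.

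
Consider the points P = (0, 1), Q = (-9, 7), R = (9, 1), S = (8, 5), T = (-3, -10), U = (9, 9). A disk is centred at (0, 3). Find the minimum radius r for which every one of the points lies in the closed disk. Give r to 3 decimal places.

13.342

The required radius is the distance from (0, 3) to the farthest point.
Squared distances: 4, 97, 85, 68, 178, 117.
Maximum is 178, attained at T.
r = √178 ≈ 13.342.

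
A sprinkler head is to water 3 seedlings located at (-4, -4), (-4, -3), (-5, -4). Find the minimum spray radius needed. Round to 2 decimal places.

0.71

Call the three points A, B, C in the order given.
Side lengths²: AB² = 1, AC² = 1, BC² = 2.
Since BC² = 2 ≥ 1 + 1 = 2, the angle opposite BC is not acute, so the smallest enclosing circle has BC as diameter.
Centre = midpoint of BC = (-4.5, -3.5), r² = 2/4 = 0.5.
r = √(0.5) ≈ 0.71.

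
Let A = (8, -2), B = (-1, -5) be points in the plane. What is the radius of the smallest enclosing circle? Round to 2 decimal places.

4.74

The smallest circle enclosing two points has them as diameter endpoints.
Centre = midpoint = (3.5, -3.5); r² = |AB|²/4 = 90/4 = 22.5.
r = √(22.5) ≈ 4.74.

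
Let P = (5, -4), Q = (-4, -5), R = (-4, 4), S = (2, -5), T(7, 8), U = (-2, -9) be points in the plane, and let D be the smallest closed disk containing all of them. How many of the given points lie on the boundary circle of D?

By Welzl's lemma the MEC is supported by two points (diametrically opposite) or three points (on a circumcircle).
The farthest pair is T–U with squared distance 370. The circle on this segment as diameter has centre (2.5, -0.5) and r² = 370/4 = 92.5.
Check P: distance² to centre = 18.5 ≤ 92.5, so it lies inside.
All remaining points lie in this disk, and no smaller disk contains both endpoints, so this is the minimum enclosing circle.
The points at distance exactly r from the centre are T, U — 2 points.

2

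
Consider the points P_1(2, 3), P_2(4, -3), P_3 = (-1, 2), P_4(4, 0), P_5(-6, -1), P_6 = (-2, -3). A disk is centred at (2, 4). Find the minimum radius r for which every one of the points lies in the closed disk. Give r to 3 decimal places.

The required radius is the distance from (2, 4) to the farthest point.
Squared distances: 1, 53, 13, 20, 89, 65.
Maximum is 89, attained at P_5.
r = √89 ≈ 9.434.

9.434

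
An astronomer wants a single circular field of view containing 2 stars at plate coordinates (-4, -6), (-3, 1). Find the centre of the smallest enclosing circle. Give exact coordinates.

The smallest circle enclosing two points has them as diameter endpoints.
Centre = midpoint = (-3.5, -2.5); r² = |(-4, -6)−(-3, 1)|²/4 = 50/4 = 12.5.
Centre = (-3.5, -2.5).

(-3.5, -2.5)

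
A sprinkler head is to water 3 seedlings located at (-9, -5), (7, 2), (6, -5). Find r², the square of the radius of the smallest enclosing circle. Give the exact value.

Call the three points A, B, C in the order given.
Side lengths²: AB² = 305, AC² = 225, BC² = 50.
Since AB² = 305 ≥ 225 + 50 = 275, the angle opposite AB is not acute, so the smallest enclosing circle has AB as diameter.
Centre = midpoint of AB = (-1, -1.5), r² = 305/4 = 76.25.

76.25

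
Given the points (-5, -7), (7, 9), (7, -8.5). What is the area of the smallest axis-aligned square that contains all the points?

306.25

The bounding box has width 12 and height 17.5.
An axis-aligned square enclosing the set must have side ≥ max(width, height).
So the minimum side is max(12, 17.5) = 17.5.
Area = 17.5² = 306.25.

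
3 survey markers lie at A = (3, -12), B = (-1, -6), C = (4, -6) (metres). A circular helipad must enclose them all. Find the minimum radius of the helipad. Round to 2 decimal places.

Side lengths²: AB² = 52, AC² = 37, BC² = 25.
Since AB² = 52 < 37 + 25 = 62, the triangle is acute, so the smallest enclosing circle is the circumcircle.
Circumcentre = (1.5, -26/3), r² = 481/36.
r = √(481/36) ≈ 3.66.

3.66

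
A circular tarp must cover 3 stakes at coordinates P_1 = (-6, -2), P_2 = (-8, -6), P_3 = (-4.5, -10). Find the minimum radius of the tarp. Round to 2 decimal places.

4.07

Side lengths²: P_1P_2² = 20, P_1P_3² = 66.25, P_2P_3² = 28.25.
Since P_1P_3² = 66.25 ≥ 28.25 + 20 = 48.25, the angle opposite P_1P_3 is not acute, so the smallest enclosing circle has P_1P_3 as diameter.
Centre = midpoint of P_1P_3 = (-5.25, -6), r² = 66.25/4 = 16.5625.
r = √(16.5625) ≈ 4.07.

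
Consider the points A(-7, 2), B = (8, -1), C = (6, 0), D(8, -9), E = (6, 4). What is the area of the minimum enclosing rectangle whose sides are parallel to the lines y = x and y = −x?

In coordinates u = x + y, v = x − y the rectangle is axis-aligned; the map (x,y)→(u,v) scales areas by 2.
u-values: -5, 7, 6, -1, 10; range = 10 − (-5) = 15.
v-values: -9, 9, 6, 17, 2; range = 17 − (-9) = 26.
Area = (15 × 26) / 2 = 195.

195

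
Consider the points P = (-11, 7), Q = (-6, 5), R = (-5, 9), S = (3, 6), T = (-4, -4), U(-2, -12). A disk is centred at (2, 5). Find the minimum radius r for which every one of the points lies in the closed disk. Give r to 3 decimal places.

17.464

The required radius is the distance from (2, 5) to the farthest point.
Squared distances: 173, 64, 65, 2, 117, 305.
Maximum is 305, attained at U.
r = √305 ≈ 17.464.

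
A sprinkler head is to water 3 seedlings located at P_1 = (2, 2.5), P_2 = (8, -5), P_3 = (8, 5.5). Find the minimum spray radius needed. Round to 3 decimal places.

Side lengths²: P_1P_2² = 92.25, P_1P_3² = 45, P_2P_3² = 110.25.
Since P_2P_3² = 110.25 < 92.25 + 45 = 137.25, the triangle is acute, so the smallest enclosing circle is the circumcircle.
Circumcentre = (6.875, 0.25), r² = 28.828125.
r = √(28.828125) ≈ 5.369.

5.369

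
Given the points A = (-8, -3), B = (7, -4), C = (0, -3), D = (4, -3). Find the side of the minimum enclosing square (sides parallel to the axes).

The bounding box has width 15 and height 1.
An axis-aligned square enclosing the set must have side ≥ max(width, height).
So the minimum side is max(15, 1) = 15.

15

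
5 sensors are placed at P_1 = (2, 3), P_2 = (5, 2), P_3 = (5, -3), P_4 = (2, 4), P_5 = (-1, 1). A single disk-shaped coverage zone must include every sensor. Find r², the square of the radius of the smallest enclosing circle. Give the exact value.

15.08

The minimum enclosing circle is determined by three boundary points: P_3, P_4, P_5.
Their circumcentre is (2.8, 0.2) with r² = 15.08.
The farthest remaining point P_1 is at distance² 8.48 ≤ 15.08.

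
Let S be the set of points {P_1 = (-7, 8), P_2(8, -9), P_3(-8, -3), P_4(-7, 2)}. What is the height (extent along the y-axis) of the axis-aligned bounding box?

max y = 8, min y = -9, so height = 17.

17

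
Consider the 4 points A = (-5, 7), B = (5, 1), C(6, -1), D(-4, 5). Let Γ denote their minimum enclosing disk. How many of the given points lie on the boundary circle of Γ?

A smallest enclosing disk is always determined by at most three of the input points on its boundary.
The farthest pair is A–C with squared distance 185. The circle on this segment as diameter has centre (0.5, 3) and r² = 185/4 = 46.25.
Check B: distance² to centre = 24.25 ≤ 46.25, so it lies inside.
All remaining points lie in this disk, and no smaller disk contains both endpoints, so this is the minimum enclosing circle.
The points at distance exactly r from the centre are A, C — 2 points.

2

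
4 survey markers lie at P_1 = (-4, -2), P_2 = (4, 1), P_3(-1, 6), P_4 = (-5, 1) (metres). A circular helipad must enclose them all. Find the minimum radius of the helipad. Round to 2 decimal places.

The minimum enclosing circle is determined by three boundary points: P_1, P_2, P_3.
Their circumcentre is (-15/22, 29/22) with r² = 5329/242.
The farthest remaining point P_4 is at distance² 4537/242 ≤ 5329/242.
r = √(5329/242) ≈ 4.69.

4.69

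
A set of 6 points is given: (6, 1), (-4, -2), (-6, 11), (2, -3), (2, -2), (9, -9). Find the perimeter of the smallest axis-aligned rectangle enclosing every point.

70

Width = max x − min x = 9 − (-6) = 15.
Height = max y − min y = 11 − (-9) = 20.
Perimeter = 2(15 + 20) = 70.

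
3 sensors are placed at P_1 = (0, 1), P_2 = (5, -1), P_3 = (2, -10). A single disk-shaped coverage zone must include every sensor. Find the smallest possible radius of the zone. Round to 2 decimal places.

5.59

Side lengths²: P_1P_2² = 29, P_1P_3² = 125, P_2P_3² = 90.
Since P_1P_3² = 125 ≥ 90 + 29 = 119, the angle opposite P_1P_3 is not acute, so the smallest enclosing circle has P_1P_3 as diameter.
Centre = midpoint of P_1P_3 = (1, -4.5), r² = 125/4 = 31.25.
r = √(31.25) ≈ 5.59.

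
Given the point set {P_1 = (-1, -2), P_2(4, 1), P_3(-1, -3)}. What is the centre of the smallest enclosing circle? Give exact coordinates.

(1.5, -1)

Side lengths²: P_1P_2² = 34, P_1P_3² = 1, P_2P_3² = 41.
Since P_2P_3² = 41 ≥ 34 + 1 = 35, the angle opposite P_2P_3 is not acute, so the smallest enclosing circle has P_2P_3 as diameter.
Centre = midpoint of P_2P_3 = (1.5, -1), r² = 41/4 = 10.25.
Centre = (1.5, -1).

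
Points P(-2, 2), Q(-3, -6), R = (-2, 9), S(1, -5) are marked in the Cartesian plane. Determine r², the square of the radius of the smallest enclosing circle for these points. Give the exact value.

56.5

By Welzl's lemma the MEC is supported by two points (diametrically opposite) or three points (on a circumcircle).
The farthest pair is Q–R with squared distance 226. The circle on this segment as diameter has centre (-2.5, 1.5) and r² = 226/4 = 56.5.
Check P: distance² to centre = 0.5 ≤ 56.5, so it lies inside.
All remaining points lie in this disk, and no smaller disk contains both endpoints, so this is the minimum enclosing circle.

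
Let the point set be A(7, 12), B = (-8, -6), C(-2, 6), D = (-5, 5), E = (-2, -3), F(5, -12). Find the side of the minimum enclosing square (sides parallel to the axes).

The bounding box has width 15 and height 24.
An axis-aligned square enclosing the set must have side ≥ max(width, height).
So the minimum side is max(15, 24) = 24.

24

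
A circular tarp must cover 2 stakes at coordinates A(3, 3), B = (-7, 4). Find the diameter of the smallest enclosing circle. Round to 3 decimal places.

10.050

The smallest circle enclosing two points has them as diameter endpoints.
Centre = midpoint = (-2, 3.5); r² = |AB|²/4 = 101/4 = 25.25.
Diameter = 2r = 2√(25.25) ≈ 10.050.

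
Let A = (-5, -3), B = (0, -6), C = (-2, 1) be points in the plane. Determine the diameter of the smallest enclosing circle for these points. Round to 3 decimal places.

7.319

Side lengths²: AB² = 34, AC² = 25, BC² = 53.
Since BC² = 53 < 34 + 25 = 59, the triangle is acute, so the smallest enclosing circle is the circumcircle.
Circumcentre = (-79/58, -151/58), r² = 22525/1682.
Diameter = 2r = 2√(22525/1682) ≈ 7.319.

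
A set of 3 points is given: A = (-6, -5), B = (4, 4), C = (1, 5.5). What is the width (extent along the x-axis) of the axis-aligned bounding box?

10

max x = 4, min x = -6, so width = 10.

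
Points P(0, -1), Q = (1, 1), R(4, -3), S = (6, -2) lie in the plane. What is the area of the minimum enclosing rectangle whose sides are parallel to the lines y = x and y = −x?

20

In coordinates u = x + y, v = x − y the rectangle is axis-aligned; the map (x,y)→(u,v) scales areas by 2.
u-values: -1, 2, 1, 4; range = 4 − (-1) = 5.
v-values: 1, 0, 7, 8; range = 8 − 0 = 8.
Area = (5 × 8) / 2 = 20.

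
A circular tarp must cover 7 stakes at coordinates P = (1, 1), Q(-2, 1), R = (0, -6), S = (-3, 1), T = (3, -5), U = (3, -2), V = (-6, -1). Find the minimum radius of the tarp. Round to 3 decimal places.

By Welzl's lemma the MEC is supported by two points (diametrically opposite) or three points (on a circumcircle).
The farthest pair is T–V with squared distance 97. The circle on this segment as diameter has centre (-1.5, -3) and r² = 97/4 = 24.25.
Check P: distance² to centre = 22.25 ≤ 24.25, so it lies inside.
All remaining points lie in this disk, and no smaller disk contains both endpoints, so this is the minimum enclosing circle.
r = √(24.25) ≈ 4.924.

4.924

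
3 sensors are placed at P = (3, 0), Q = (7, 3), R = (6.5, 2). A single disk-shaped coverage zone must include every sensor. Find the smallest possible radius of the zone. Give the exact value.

2.5

Side lengths²: PQ² = 25, PR² = 16.25, QR² = 1.25.
Since PQ² = 25 ≥ 16.25 + 1.25 = 17.5, the angle opposite PQ is not acute, so the smallest enclosing circle has PQ as diameter.
Centre = midpoint of PQ = (5, 1.5), r² = 25/4 = 6.25.
r = √(6.25) = 2.5.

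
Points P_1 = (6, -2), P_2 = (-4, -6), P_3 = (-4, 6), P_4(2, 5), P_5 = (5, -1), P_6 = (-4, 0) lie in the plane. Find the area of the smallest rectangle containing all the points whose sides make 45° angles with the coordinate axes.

153

In coordinates u = x + y, v = x − y the rectangle is axis-aligned; the map (x,y)→(u,v) scales areas by 2.
u-values: 4, -10, 2, 7, 4, -4; range = 7 − (-10) = 17.
v-values: 8, 2, -10, -3, 6, -4; range = 8 − (-10) = 18.
Area = (17 × 18) / 2 = 153.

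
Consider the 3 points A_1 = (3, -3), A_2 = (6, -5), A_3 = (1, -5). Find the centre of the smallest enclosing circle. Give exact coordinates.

(3.5, -5)

Side lengths²: A_1A_2² = 13, A_1A_3² = 8, A_2A_3² = 25.
Since A_2A_3² = 25 ≥ 13 + 8 = 21, the angle opposite A_2A_3 is not acute, so the smallest enclosing circle has A_2A_3 as diameter.
Centre = midpoint of A_2A_3 = (3.5, -5), r² = 25/4 = 6.25.
Centre = (3.5, -5).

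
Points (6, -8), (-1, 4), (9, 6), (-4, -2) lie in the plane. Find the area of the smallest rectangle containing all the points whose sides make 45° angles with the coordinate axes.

199.5

In coordinates u = x + y, v = x − y the rectangle is axis-aligned; the map (x,y)→(u,v) scales areas by 2.
u-values: -2, 3, 15, -6; range = 15 − (-6) = 21.
v-values: 14, -5, 3, -2; range = 14 − (-5) = 19.
Area = (21 × 19) / 2 = 199.5.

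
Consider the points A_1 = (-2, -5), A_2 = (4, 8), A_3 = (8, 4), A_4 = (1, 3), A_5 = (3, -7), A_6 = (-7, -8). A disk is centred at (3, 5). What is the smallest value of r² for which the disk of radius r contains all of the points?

269

The required radius is the distance from (3, 5) to the farthest point.
Squared distances: 125, 10, 26, 8, 144, 269.
Maximum is 269, attained at A_6.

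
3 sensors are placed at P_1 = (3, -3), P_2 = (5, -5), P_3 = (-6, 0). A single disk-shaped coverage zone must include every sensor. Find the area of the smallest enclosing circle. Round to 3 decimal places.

Side lengths²: P_1P_2² = 8, P_1P_3² = 90, P_2P_3² = 146.
Since P_2P_3² = 146 ≥ 90 + 8 = 98, the angle opposite P_2P_3 is not acute, so the smallest enclosing circle has P_2P_3 as diameter.
Centre = midpoint of P_2P_3 = (-0.5, -2.5), r² = 146/4 = 36.5.
Area = π·r² = π·36.5 ≈ 114.668.

114.668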